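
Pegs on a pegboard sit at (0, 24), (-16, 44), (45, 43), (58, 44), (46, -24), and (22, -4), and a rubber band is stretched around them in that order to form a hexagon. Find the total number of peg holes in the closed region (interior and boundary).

By the shoelace formula, twice the signed area is |(0·44 − (-16)·24) + ((-16)·43 − 45·44) + (45·44 − 58·43) + (58·(-24) − 46·44) + (46·(-4) − 22·(-24)) + (22·24 − 0·(-4))| = 5342, so the area is 2671.
Along each edge there are gcd(|Δx|,|Δy|)+1 lattice points, so counting each shared vertex once the boundary has gcd(16,20) + gcd(61,1) + gcd(13,1) + gcd(12,68) + gcd(24,20) + gcd(22,28) = 4+1+1+4+4+2 = 16.
Pick's theorem gives I = A − B/2 + 1 = 2671 − 16/2 + 1 = 2664, so the closed region contains I + B = 2664 + 16 = 2680 lattice points.

2680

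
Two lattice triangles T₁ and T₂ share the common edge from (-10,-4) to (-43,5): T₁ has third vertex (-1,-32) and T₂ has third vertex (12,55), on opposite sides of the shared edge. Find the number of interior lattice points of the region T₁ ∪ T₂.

1491

The union is the simple quadrilateral with vertices (-10,-4), (-1,-32), (-43,5), (12,55) in order.
The shoelace formula gives twice the area as |[(-10)·(-32) − (-1)·(-4)] + [(-1)·5 − (-43)·(-32)] + [(-43)·55 − 12·5] + [12·(-4) − (-10)·55]| = 2988, so the area is 1494.
Summing gcd(|Δx|,|Δy|) over the edges gives the boundary count: gcd(9,28) + gcd(42,37) + gcd(55,50) + gcd(22,59) = 1+1+5+1 = 8.
By Pick's theorem I = A − B/2 + 1 = 1494 − 8/2 + 1 = 1491.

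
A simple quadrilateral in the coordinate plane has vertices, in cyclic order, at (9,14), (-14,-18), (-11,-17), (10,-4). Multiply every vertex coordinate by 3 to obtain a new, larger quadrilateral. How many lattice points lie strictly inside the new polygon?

2083

By the shoelace formula, twice the signed area is |(9·(-18) − (-14)·14) + ((-14)·(-17) − (-11)·(-18)) + ((-11)·(-4) − 10·(-17)) + (10·14 − 9·(-4))| = 464, so the area is 232.
Along each edge there are gcd(|Δx|,|Δy|)+1 lattice points, so counting each shared vertex once the boundary has gcd(23,32) + gcd(3,1) + gcd(21,13) + gcd(1,18) = 1+1+1+1 = 4.
Scaling by 3 multiplies the area by 3² = 9 (so the new area is 2088) and multiplies the boundary lattice-point count by 3, giving 12.
By Pick's theorem, the interior count of the dilated polygon is 2088 − 12/2 + 1 = 2083.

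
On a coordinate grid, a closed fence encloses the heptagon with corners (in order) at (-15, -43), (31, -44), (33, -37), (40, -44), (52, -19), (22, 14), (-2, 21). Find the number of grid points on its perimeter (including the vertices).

Along each edge there are gcd(|Δx|,|Δy|)+1 lattice points, so counting each shared vertex once the boundary has gcd(46,1) + gcd(2,7) + gcd(7,7) + gcd(12,25) + gcd(30,33) + gcd(24,7) + gcd(13,64) = 1+1+7+1+3+1+1 = 15.

15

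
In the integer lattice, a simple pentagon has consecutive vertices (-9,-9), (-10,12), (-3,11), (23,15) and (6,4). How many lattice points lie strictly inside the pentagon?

The shoelace formula gives twice the area as |[(-9)·12 − (-10)·(-9)] + [(-10)·11 − (-3)·12] + [(-3)·15 − 23·11] + [23·4 − 6·15] + [6·(-9) − (-9)·4]| = 586, so the area is 293.
Along each edge there are gcd(|Δx|,|Δy|)+1 lattice points, so counting each shared vertex once the boundary has gcd(1,21) + gcd(7,1) + gcd(26,4) + gcd(17,11) + gcd(15,13) = 1+1+2+1+1 = 6.
By Pick's theorem A = I + B/2 − 1, so I = 293 − 6/2 + 1 = 291.

291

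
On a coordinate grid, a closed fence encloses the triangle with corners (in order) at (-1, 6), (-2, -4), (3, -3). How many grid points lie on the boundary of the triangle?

3

The number of boundary lattice points is Σ gcd(|Δx|,|Δy|) = gcd(1,10) + gcd(5,1) + gcd(4,9) = 1+1+1 = 3.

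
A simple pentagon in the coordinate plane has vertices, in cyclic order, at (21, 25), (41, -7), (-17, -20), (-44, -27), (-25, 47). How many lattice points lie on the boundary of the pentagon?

9

Along each edge there are gcd(|Δx|,|Δy|)+1 lattice points, so counting each shared vertex once the boundary has gcd(20,32) + gcd(58,13) + gcd(27,7) + gcd(19,74) + gcd(46,22) = 4+1+1+1+2 = 9.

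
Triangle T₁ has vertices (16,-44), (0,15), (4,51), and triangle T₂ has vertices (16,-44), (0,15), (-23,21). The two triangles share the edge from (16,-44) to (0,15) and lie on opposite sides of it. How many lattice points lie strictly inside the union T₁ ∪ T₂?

1028

The union is the simple quadrilateral with vertices (16,-44), (4,51), (0,15), (-23,21) in order.
The shoelace formula gives twice the area as |(16·51 − 4·(-44)) + (4·15 − 0·51) + (0·21 − (-23)·15) + ((-23)·(-44) − 16·21)| = 2073, so the area is 1036.5.
Along each edge there are gcd(|Δx|,|Δy|)+1 lattice points, so counting each shared vertex once the boundary has gcd(12,95) + gcd(4,36) + gcd(23,6) + gcd(39,65) = 1+4+1+13 = 19.
By Pick's theorem I = A − B/2 + 1 = 1036.5 − 19/2 + 1 = 1028.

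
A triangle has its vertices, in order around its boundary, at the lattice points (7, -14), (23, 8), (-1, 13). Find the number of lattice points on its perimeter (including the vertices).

4

Summing gcd(|Δx|,|Δy|) over the edges gives the boundary count: gcd(16,22) + gcd(24,5) + gcd(8,27) = 2+1+1 = 4.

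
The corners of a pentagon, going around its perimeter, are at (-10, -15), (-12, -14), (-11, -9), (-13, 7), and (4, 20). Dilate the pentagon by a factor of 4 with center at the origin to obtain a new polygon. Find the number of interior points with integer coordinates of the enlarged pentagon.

3401

By the shoelace formula, twice the signed area is |[(-10)·(-14) − (-12)·(-15)] + [(-12)·(-9) − (-11)·(-14)] + [(-11)·7 − (-13)·(-9)] + [(-13)·20 − 4·7] + [4·(-15) − (-10)·20]| = 428, so the area is 214.
Along each edge there are gcd(|Δx|,|Δy|)+1 lattice points, so counting each shared vertex once the boundary has gcd(2,1) + gcd(1,5) + gcd(2,16) + gcd(17,13) + gcd(14,35) = 1+1+2+1+7 = 12.
Scaling by 4 multiplies the area by 4² = 16 (so the new area is 3424) and multiplies the boundary lattice-point count by 4, giving 48.
By Pick's theorem, the interior count of the dilated polygon is 3424 − 48/2 + 1 = 3401.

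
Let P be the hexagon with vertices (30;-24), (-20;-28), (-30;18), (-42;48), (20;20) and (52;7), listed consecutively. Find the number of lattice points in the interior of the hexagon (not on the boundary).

Using the shoelace formula, 2A = |(30·(-28) − (-20)·(-24)) + ((-20)·18 − (-30)·(-28)) + ((-30)·48 − (-42)·18) + ((-42)·20 − 20·48) + (20·7 − 52·20) + (52·(-24) − 30·7)| = 7362, so the area is 3681.
Summing gcd(|Δx|,|Δy|) over the edges gives the boundary count: gcd(50,4) + gcd(10,46) + gcd(12,30) + gcd(62,28) + gcd(32,13) + gcd(22,31) = 2+2+6+2+1+1 = 14.
Pick's theorem gives I = A − B/2 + 1 = 3681 − 14/2 + 1 = 3675.

3675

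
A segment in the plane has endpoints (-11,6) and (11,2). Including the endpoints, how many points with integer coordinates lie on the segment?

The number of lattice points on a segment between lattice points is gcd(|Δx|,|Δy|) + 1 = gcd(22,4) + 1 = 2 + 1 = 3.

3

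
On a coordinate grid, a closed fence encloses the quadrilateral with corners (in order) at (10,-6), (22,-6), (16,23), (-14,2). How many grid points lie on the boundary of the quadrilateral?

24

Summing gcd(|Δx|,|Δy|) over the edges gives the boundary count: gcd(12,0) + gcd(6,29) + gcd(30,21) + gcd(24,8) = 12+1+3+8 = 24.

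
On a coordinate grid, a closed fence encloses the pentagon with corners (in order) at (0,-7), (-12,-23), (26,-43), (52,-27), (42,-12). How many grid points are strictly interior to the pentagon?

By the shoelace formula, twice the signed area is |(0·(-23) − (-12)·(-7)) + ((-12)·(-43) − 26·(-23)) + (26·(-27) − 52·(-43)) + (52·(-12) − 42·(-27)) + (42·(-7) − 0·(-12))| = 2780, so the area is 1390.
The number of boundary lattice points is Σ gcd(|Δx|,|Δy|) = gcd(12,16) + gcd(38,20) + gcd(26,16) + gcd(10,15) + gcd(42,5) = 4+2+2+5+1 = 14.
By Pick's theorem A = I + B/2 − 1, so I = 1390 − 14/2 + 1 = 1384.

1384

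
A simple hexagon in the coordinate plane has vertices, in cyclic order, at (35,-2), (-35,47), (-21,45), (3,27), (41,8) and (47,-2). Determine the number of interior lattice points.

The shoelace formula gives twice the area as |[35·47 − (-35)·(-2)] + [(-35)·45 − (-21)·47] + [(-21)·27 − 3·45] + [3·8 − 41·27] + [41·(-2) − 47·8] + [47·(-2) − 35·(-2)]| = 1280, so the area is 640.
The number of boundary lattice points is Σ gcd(|Δx|,|Δy|) = gcd(70,49) + gcd(14,2) + gcd(24,18) + gcd(38,19) + gcd(6,10) + gcd(12,0) = 7+2+6+19+2+12 = 48.
By Pick's theorem A = I + B/2 − 1, so I = 640 − 48/2 + 1 = 617.

617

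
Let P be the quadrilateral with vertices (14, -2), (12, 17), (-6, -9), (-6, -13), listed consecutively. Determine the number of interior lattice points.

Using the shoelace formula, 2A = |[14·17 − 12·(-2)] + [12·(-9) − (-6)·17] + [(-6)·(-13) − (-6)·(-9)] + [(-6)·(-2) − 14·(-13)]| = 474, so the area is 237.
The number of boundary lattice points is Σ gcd(|Δx|,|Δy|) = gcd(2,19) + gcd(18,26) + gcd(0,4) + gcd(20,11) = 1+2+4+1 = 8.
Pick's theorem gives I = A − B/2 + 1 = 237 − 8/2 + 1 = 234.

234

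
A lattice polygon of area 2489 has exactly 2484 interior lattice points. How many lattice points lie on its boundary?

12

Pick's theorem gives A = I + B/2 − 1, so B = 2(A − I + 1) = 2(2489 − 2484 + 1) = 12.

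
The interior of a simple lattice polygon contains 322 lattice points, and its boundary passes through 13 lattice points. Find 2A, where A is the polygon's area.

655

By Pick's theorem, A = I + B/2 − 1 = 322 + 13/2 − 1 = 655/2.
Hence 2A = 655.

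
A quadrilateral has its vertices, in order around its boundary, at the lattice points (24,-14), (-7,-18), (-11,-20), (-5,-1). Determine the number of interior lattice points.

290

Using the shoelace formula, 2A = |(24·(-18) − (-7)·(-14)) + ((-7)·(-20) − (-11)·(-18)) + ((-11)·(-1) − (-5)·(-20)) + ((-5)·(-14) − 24·(-1))| = 583, so the area is 583/2.
Summing gcd(|Δx|,|Δy|) over the edges gives the boundary count: gcd(31,4) + gcd(4,2) + gcd(6,19) + gcd(29,13) = 1+2+1+1 = 5.
Pick's theorem gives I = A − B/2 + 1 = 583/2 − 5/2 + 1 = 290.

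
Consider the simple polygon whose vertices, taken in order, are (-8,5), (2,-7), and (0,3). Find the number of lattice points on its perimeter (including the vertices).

6

Summing gcd(|Δx|,|Δy|) over the edges gives the boundary count: gcd(10,12) + gcd(2,10) + gcd(8,2) = 2+2+2 = 6.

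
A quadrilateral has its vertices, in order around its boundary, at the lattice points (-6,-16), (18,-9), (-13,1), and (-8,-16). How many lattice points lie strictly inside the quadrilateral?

244

Using the shoelace formula, 2A = |[(-6)·(-9) − 18·(-16)] + [18·1 − (-13)·(-9)] + [(-13)·(-16) − (-8)·1] + [(-8)·(-16) − (-6)·(-16)]| = 491, so the area is 245.5.
The number of boundary lattice points is Σ gcd(|Δx|,|Δy|) = gcd(24,7) + gcd(31,10) + gcd(5,17) + gcd(2,0) = 1+1+1+2 = 5.
Pick's theorem gives I = A − B/2 + 1 = 245.5 − 5/2 + 1 = 244.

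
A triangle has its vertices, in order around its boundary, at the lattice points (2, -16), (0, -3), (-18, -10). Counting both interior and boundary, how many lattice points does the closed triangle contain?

127

Using the shoelace formula, 2A = |[2·(-3) − 0·(-16)] + [0·(-10) − (-18)·(-3)] + [(-18)·(-16) − 2·(-10)]| = 248, so the area is 124.
The number of boundary lattice points is Σ gcd(|Δx|,|Δy|) = gcd(2,13) + gcd(18,7) + gcd(20,6) = 1+1+2 = 4.
Pick's theorem gives I = A − B/2 + 1 = 124 − 4/2 + 1 = 123, so the closed region contains I + B = 123 + 4 = 127 lattice points.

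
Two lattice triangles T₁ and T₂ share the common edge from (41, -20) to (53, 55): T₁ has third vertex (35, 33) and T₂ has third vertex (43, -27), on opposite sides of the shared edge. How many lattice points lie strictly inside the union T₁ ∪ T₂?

The union is the simple quadrilateral with vertices (41, -20), (35, 33), (53, 55), (43, -27) in order.
The shoelace formula gives twice the area as |(41·33 − 35·(-20)) + (35·55 − 53·33) + (53·(-27) − 43·55) + (43·(-20) − 41·(-27))| = 1320, so the area is 660.
Summing gcd(|Δx|,|Δy|) over the edges gives the boundary count: gcd(6,53) + gcd(18,22) + gcd(10,82) + gcd(2,7) = 1+2+2+1 = 6.
By Pick's theorem I = A − B/2 + 1 = 660 − 6/2 + 1 = 658.

658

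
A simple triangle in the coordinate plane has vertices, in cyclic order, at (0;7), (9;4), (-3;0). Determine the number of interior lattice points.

33

The shoelace formula gives twice the area as |[0·4 − 9·7] + [9·0 − (-3)·4] + [(-3)·7 − 0·0]| = 72, so the area is 36.
Summing gcd(|Δx|,|Δy|) over the edges gives the boundary count: gcd(9,3) + gcd(12,4) + gcd(3,7) = 3+4+1 = 8.
By Pick's theorem A = I + B/2 − 1, so I = 36 − 8/2 + 1 = 33.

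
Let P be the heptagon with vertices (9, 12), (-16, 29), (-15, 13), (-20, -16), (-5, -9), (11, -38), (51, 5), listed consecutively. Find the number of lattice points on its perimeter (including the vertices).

The number of boundary lattice points is Σ gcd(|Δx|,|Δy|) = gcd(25,17) + gcd(1,16) + gcd(5,29) + gcd(15,7) + gcd(16,29) + gcd(40,43) + gcd(42,7) = 1+1+1+1+1+1+7 = 13.

13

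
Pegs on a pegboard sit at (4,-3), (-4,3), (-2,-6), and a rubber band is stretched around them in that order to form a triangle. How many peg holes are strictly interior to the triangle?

28

Using the shoelace formula, 2A = |[4·3 − (-4)·(-3)] + [(-4)·(-6) − (-2)·3] + [(-2)·(-3) − 4·(-6)]| = 60, so the area is 30.
Summing gcd(|Δx|,|Δy|) over the edges gives the boundary count: gcd(8,6) + gcd(2,9) + gcd(6,3) = 2+1+3 = 6.
Pick's theorem gives I = A − B/2 + 1 = 30 − 6/2 + 1 = 28.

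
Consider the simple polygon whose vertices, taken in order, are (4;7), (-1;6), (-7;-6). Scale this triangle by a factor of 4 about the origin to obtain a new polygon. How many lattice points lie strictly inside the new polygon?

417

By the shoelace formula, twice the signed area is |[4·6 − (-1)·7] + [(-1)·(-6) − (-7)·6] + [(-7)·7 − 4·(-6)]| = 54, so the area is 27.
The number of boundary lattice points is Σ gcd(|Δx|,|Δy|) = gcd(5,1) + gcd(6,12) + gcd(11,13) = 1+6+1 = 8.
Scaling by 4 multiplies the area by 4² = 16 (so the new area is 432) and multiplies the boundary lattice-point count by 4, giving 32.
By Pick's theorem, the interior count of the dilated polygon is 432 − 32/2 + 1 = 417.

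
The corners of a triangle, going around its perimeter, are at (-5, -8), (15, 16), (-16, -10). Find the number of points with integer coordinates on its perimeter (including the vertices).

The number of boundary lattice points is Σ gcd(|Δx|,|Δy|) = gcd(20,24) + gcd(31,26) + gcd(11,2) = 4+1+1 = 6.

6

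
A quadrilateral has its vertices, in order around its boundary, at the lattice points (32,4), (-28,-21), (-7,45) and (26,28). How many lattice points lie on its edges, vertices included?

The number of boundary lattice points is Σ gcd(|Δx|,|Δy|) = gcd(60,25) + gcd(21,66) + gcd(33,17) + gcd(6,24) = 5+3+1+6 = 15.

15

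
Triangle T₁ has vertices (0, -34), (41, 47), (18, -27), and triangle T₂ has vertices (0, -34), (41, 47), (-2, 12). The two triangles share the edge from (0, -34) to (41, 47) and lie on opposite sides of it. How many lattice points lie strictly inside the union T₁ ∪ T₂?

1608

The union is the simple quadrilateral with vertices (0, -34), (18, -27), (41, 47), (-2, 12) in order.
By the shoelace formula, twice the signed area is |[0·(-27) − 18·(-34)] + [18·47 − 41·(-27)] + [41·12 − (-2)·47] + [(-2)·(-34) − 0·12]| = 3219, so the area is 3219/2.
The number of boundary lattice points is Σ gcd(|Δx|,|Δy|) = gcd(18,7) + gcd(23,74) + gcd(43,35) + gcd(2,46) = 1+1+1+2 = 5.
By Pick's theorem I = A − B/2 + 1 = 3219/2 − 5/2 + 1 = 1608.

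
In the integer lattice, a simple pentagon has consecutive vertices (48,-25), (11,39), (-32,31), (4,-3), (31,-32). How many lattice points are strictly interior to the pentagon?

2215

Using the shoelace formula, 2A = |[48·39 − 11·(-25)] + [11·31 − (-32)·39] + [(-32)·(-3) − 4·31] + [4·(-32) − 31·(-3)] + [31·(-25) − 48·(-32)]| = 4434, so the area is 2217.
Summing gcd(|Δx|,|Δy|) over the edges gives the boundary count: gcd(37,64) + gcd(43,8) + gcd(36,34) + gcd(27,29) + gcd(17,7) = 1+1+2+1+1 = 6.
Pick's theorem gives I = A − B/2 + 1 = 2217 − 6/2 + 1 = 2215.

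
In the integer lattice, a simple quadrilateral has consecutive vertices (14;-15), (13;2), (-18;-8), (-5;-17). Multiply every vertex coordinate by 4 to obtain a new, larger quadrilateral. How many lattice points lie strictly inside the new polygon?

The shoelace formula gives twice the area as |[14·2 − 13·(-15)] + [13·(-8) − (-18)·2] + [(-18)·(-17) − (-5)·(-8)] + [(-5)·(-15) − 14·(-17)]| = 734, so the area is 367.
Along each edge there are gcd(|Δx|,|Δy|)+1 lattice points, so counting each shared vertex once the boundary has gcd(1,17) + gcd(31,10) + gcd(13,9) + gcd(19,2) = 1+1+1+1 = 4.
Scaling by 4 multiplies the area by 4² = 16 (so the new area is 5872) and multiplies the boundary lattice-point count by 4, giving 16.
By Pick's theorem, the interior count of the dilated polygon is 5872 − 16/2 + 1 = 5865.

5865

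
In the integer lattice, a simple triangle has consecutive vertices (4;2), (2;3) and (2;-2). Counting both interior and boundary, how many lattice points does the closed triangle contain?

The shoelace formula gives twice the area as |[4·3 − 2·2] + [2·(-2) − 2·3] + [2·2 − 4·(-2)]| = 10, so the area is 5.
The number of boundary lattice points is Σ gcd(|Δx|,|Δy|) = gcd(2,1) + gcd(0,5) + gcd(2,4) = 1+5+2 = 8.
Pick's theorem gives I = A − B/2 + 1 = 5 − 8/2 + 1 = 2, so the closed region contains I + B = 2 + 8 = 10 lattice points.

10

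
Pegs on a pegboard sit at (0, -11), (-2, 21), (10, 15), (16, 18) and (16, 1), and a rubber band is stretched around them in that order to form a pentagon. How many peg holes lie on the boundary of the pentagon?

32

Summing gcd(|Δx|,|Δy|) over the edges gives the boundary count: gcd(2,32) + gcd(12,6) + gcd(6,3) + gcd(0,17) + gcd(16,12) = 2+6+3+17+4 = 32.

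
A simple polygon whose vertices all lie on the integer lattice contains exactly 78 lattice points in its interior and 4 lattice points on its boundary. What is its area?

By Pick's theorem, A = I + B/2 − 1 = 78 + 4/2 − 1 = 79.

79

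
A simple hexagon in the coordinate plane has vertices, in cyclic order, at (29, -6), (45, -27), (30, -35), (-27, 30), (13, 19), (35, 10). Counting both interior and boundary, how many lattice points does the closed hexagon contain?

1635

Using the shoelace formula, 2A = |(29·(-27) − 45·(-6)) + (45·(-35) − 30·(-27)) + (30·30 − (-27)·(-35)) + ((-27)·19 − 13·30) + (13·10 − 35·19) + (35·(-6) − 29·10)| = 3261, so the area is 3261/2.
Summing gcd(|Δx|,|Δy|) over the edges gives the boundary count: gcd(16,21) + gcd(15,8) + gcd(57,65) + gcd(40,11) + gcd(22,9) + gcd(6,16) = 1+1+1+1+1+2 = 7.
Pick's theorem gives I = A − B/2 + 1 = 3261/2 − 7/2 + 1 = 1628, so the closed region contains I + B = 1628 + 7 = 1635 lattice points.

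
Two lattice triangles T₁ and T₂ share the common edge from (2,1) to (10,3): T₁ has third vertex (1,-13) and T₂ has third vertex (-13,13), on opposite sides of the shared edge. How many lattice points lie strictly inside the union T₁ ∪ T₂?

The union is the simple quadrilateral with vertices (2,1), (1,-13), (10,3), (-13,13) in order.
Using the shoelace formula, 2A = |[2·(-13) − 1·1] + [1·3 − 10·(-13)] + [10·13 − (-13)·3] + [(-13)·1 − 2·13]| = 236, so the area is 118.
The number of boundary lattice points is Σ gcd(|Δx|,|Δy|) = gcd(1,14) + gcd(9,16) + gcd(23,10) + gcd(15,12) = 1+1+1+3 = 6.
By Pick's theorem I = A − B/2 + 1 = 118 − 6/2 + 1 = 116.

116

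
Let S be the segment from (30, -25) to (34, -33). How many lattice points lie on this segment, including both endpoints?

5

The number of lattice points on a segment between lattice points is gcd(|Δx|,|Δy|) + 1 = gcd(4,8) + 1 = 4 + 1 = 5.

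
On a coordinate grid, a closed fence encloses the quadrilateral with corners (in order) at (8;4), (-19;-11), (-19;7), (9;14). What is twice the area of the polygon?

759

Using the shoelace formula, 2A = |(8·(-11) − (-19)·4) + ((-19)·7 − (-19)·(-11)) + ((-19)·14 − 9·7) + (9·4 − 8·14)| = 759, so the area is 379.5.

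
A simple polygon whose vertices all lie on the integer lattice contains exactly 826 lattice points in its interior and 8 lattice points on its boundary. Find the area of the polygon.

Pick's theorem states A = I + B/2 − 1, so A = 826 + 8/2 − 1 = 829.

829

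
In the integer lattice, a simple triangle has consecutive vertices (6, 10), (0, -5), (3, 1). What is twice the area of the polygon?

Using the shoelace formula, 2A = |(6·(-5) − 0·10) + (0·1 − 3·(-5)) + (3·10 − 6·1)| = 9, so the area is 4.5.

9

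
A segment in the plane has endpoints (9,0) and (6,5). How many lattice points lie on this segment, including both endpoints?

2

The number of lattice points on a segment between lattice points is gcd(|Δx|,|Δy|) + 1 = gcd(3,5) + 1 = 1 + 1 = 2.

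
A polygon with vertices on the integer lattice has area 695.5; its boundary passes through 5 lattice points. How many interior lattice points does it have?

694

From Pick's theorem, I = A − B/2 + 1 = 695.5 − 5/2 + 1 = 694.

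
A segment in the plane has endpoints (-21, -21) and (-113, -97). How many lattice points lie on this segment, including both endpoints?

The number of lattice points on a segment between lattice points is gcd(|Δx|,|Δy|) + 1 = gcd(92,76) + 1 = 4 + 1 = 5.

5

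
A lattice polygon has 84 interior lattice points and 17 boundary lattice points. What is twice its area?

183

Pick's theorem states A = I + B/2 − 1, so A = 84 + 17/2 − 1 = 183/2.
Hence 2A = 183.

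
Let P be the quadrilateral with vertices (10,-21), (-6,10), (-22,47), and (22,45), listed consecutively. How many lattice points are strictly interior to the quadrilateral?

The shoelace formula gives twice the area as |[10·10 − (-6)·(-21)] + [(-6)·47 − (-22)·10] + [(-22)·45 − 22·47] + [22·(-21) − 10·45]| = 3024, so the area is 1512.
Summing gcd(|Δx|,|Δy|) over the edges gives the boundary count: gcd(16,31) + gcd(16,37) + gcd(44,2) + gcd(12,66) = 1+1+2+6 = 10.
By Pick's theorem A = I + B/2 − 1, so I = 1512 − 10/2 + 1 = 1508.

1508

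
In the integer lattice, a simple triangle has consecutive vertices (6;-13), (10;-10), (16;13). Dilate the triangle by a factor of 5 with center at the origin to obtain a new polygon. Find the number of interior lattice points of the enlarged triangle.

916

Using the shoelace formula, 2A = |(6·(-10) − 10·(-13)) + (10·13 − 16·(-10)) + (16·(-13) − 6·13)| = 74, so the area is 37.
Along each edge there are gcd(|Δx|,|Δy|)+1 lattice points, so counting each shared vertex once the boundary has gcd(4,3) + gcd(6,23) + gcd(10,26) = 1+1+2 = 4.
Scaling by 5 multiplies the area by 5² = 25 (so the new area is 925) and multiplies the boundary lattice-point count by 5, giving 20.
By Pick's theorem, the interior count of the dilated polygon is 925 − 20/2 + 1 = 916.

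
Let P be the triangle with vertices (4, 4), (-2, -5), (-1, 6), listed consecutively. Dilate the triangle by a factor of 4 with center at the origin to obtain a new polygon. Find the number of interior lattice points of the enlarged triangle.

By the shoelace formula, twice the signed area is |[4·(-5) − (-2)·4] + [(-2)·6 − (-1)·(-5)] + [(-1)·4 − 4·6]| = 57, so the area is 57/2.
Summing gcd(|Δx|,|Δy|) over the edges gives the boundary count: gcd(6,9) + gcd(1,11) + gcd(5,2) = 3+1+1 = 5.
Scaling by 4 multiplies the area by 4² = 16 (so the new area is 456) and multiplies the boundary lattice-point count by 4, giving 20.
By Pick's theorem, the interior count of the dilated polygon is 456 − 20/2 + 1 = 447.

447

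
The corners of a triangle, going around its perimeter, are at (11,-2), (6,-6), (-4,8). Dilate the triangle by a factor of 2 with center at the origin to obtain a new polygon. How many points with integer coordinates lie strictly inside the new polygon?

By the shoelace formula, twice the signed area is |(11·(-6) − 6·(-2)) + (6·8 − (-4)·(-6)) + ((-4)·(-2) − 11·8)| = 110, so the area is 55.
Along each edge there are gcd(|Δx|,|Δy|)+1 lattice points, so counting each shared vertex once the boundary has gcd(5,4) + gcd(10,14) + gcd(15,10) = 1+2+5 = 8.
Scaling by 2 multiplies the area by 2² = 4 (so the new area is 220) and multiplies the boundary lattice-point count by 2, giving 16.
By Pick's theorem, the interior count of the dilated polygon is 220 − 16/2 + 1 = 213.

213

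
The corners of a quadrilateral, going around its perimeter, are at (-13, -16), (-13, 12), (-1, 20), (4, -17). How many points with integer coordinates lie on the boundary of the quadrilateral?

34

Summing gcd(|Δx|,|Δy|) over the edges gives the boundary count: gcd(0,28) + gcd(12,8) + gcd(5,37) + gcd(17,1) = 28+4+1+1 = 34.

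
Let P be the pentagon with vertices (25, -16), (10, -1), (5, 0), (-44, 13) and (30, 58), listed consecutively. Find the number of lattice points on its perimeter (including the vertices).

Summing gcd(|Δx|,|Δy|) over the edges gives the boundary count: gcd(15,15) + gcd(5,1) + gcd(49,13) + gcd(74,45) + gcd(5,74) = 15+1+1+1+1 = 19.

19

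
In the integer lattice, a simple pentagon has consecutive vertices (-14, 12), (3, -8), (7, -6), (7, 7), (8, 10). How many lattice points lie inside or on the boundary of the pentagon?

238

The shoelace formula gives twice the area as |((-14)·(-8) − 3·12) + (3·(-6) − 7·(-8)) + (7·7 − 7·(-6)) + (7·10 − 8·7) + (8·12 − (-14)·10)| = 455, so the area is 455/2.
Summing gcd(|Δx|,|Δy|) over the edges gives the boundary count: gcd(17,20) + gcd(4,2) + gcd(0,13) + gcd(1,3) + gcd(22,2) = 1+2+13+1+2 = 19.
Pick's theorem gives I = A − B/2 + 1 = 455/2 − 19/2 + 1 = 219, so the closed region contains I + B = 219 + 19 = 238 lattice points.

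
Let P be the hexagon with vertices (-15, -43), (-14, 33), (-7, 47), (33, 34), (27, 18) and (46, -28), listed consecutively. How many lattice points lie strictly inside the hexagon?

3804

Using the shoelace formula, 2A = |[(-15)·33 − (-14)·(-43)] + [(-14)·47 − (-7)·33] + [(-7)·34 − 33·47] + [33·18 − 27·34] + [27·(-28) − 46·18] + [46·(-43) − (-15)·(-28)]| = 7619, so the area is 3809.5.
Summing gcd(|Δx|,|Δy|) over the edges gives the boundary count: gcd(1,76) + gcd(7,14) + gcd(40,13) + gcd(6,16) + gcd(19,46) + gcd(61,15) = 1+7+1+2+1+1 = 13.
By Pick's theorem A = I + B/2 − 1, so I = 3809.5 − 13/2 + 1 = 3804.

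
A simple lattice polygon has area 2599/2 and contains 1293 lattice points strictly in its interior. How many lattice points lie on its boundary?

Pick's theorem gives A = I + B/2 − 1, so B = 2(A − I + 1) = 2(2599/2 − 1293 + 1) = 15.

15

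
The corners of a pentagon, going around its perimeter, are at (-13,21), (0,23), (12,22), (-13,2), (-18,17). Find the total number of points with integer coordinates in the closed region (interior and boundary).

By the shoelace formula, twice the signed area is |[(-13)·23 − 0·21] + [0·22 − 12·23] + [12·2 − (-13)·22] + [(-13)·17 − (-18)·2] + [(-18)·21 − (-13)·17]| = 607, so the area is 607/2.
Along each edge there are gcd(|Δx|,|Δy|)+1 lattice points, so counting each shared vertex once the boundary has gcd(13,2) + gcd(12,1) + gcd(25,20) + gcd(5,15) + gcd(5,4) = 1+1+5+5+1 = 13.
Pick's theorem gives I = A − B/2 + 1 = 607/2 − 13/2 + 1 = 298, so the closed region contains I + B = 298 + 13 = 311 lattice points.

311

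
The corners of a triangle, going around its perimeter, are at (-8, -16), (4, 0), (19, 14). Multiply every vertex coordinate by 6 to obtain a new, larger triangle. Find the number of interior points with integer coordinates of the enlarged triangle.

1273

By the shoelace formula, twice the signed area is |((-8)·0 − 4·(-16)) + (4·14 − 19·0) + (19·(-16) − (-8)·14)| = 72, so the area is 36.
Summing gcd(|Δx|,|Δy|) over the edges gives the boundary count: gcd(12,16) + gcd(15,14) + gcd(27,30) = 4+1+3 = 8.
Scaling by 6 multiplies the area by 6² = 36 (so the new area is 1296) and multiplies the boundary lattice-point count by 6, giving 48.
By Pick's theorem, the interior count of the dilated polygon is 1296 − 48/2 + 1 = 1273.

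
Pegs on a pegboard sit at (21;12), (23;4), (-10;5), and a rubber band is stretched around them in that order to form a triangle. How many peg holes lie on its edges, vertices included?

4

Summing gcd(|Δx|,|Δy|) over the edges gives the boundary count: gcd(2,8) + gcd(33,1) + gcd(31,7) = 2+1+1 = 4.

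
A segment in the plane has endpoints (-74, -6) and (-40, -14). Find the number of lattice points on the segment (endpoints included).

The number of lattice points on a segment between lattice points is gcd(|Δx|,|Δy|) + 1 = gcd(34,8) + 1 = 2 + 1 = 3.

3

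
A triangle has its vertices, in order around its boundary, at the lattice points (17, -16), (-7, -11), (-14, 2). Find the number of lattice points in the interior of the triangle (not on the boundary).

The shoelace formula gives twice the area as |[17·(-11) − (-7)·(-16)] + [(-7)·2 − (-14)·(-11)] + [(-14)·(-16) − 17·2]| = 277, so the area is 138.5.
Along each edge there are gcd(|Δx|,|Δy|)+1 lattice points, so counting each shared vertex once the boundary has gcd(24,5) + gcd(7,13) + gcd(31,18) = 1+1+1 = 3.
By Pick's theorem A = I + B/2 − 1, so I = 138.5 − 3/2 + 1 = 138.

138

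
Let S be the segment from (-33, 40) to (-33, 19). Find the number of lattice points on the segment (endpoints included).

22

The number of lattice points on a segment between lattice points is gcd(|Δx|,|Δy|) + 1 = gcd(0,21) + 1 = 21 + 1 = 22.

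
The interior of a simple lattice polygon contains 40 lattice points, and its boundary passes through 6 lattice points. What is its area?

42

By Pick's theorem, A = I + B/2 − 1 = 40 + 6/2 − 1 = 42.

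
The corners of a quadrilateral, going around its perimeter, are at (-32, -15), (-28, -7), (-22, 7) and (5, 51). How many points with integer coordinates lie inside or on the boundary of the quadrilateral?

78

Using the shoelace formula, 2A = |((-32)·(-7) − (-28)·(-15)) + ((-28)·7 − (-22)·(-7)) + ((-22)·51 − 5·7) + (5·(-15) − (-32)·51)| = 146, so the area is 73.
The number of boundary lattice points is Σ gcd(|Δx|,|Δy|) = gcd(4,8) + gcd(6,14) + gcd(27,44) + gcd(37,66) = 4+2+1+1 = 8.
Pick's theorem gives I = A − B/2 + 1 = 73 − 8/2 + 1 = 70, so the closed region contains I + B = 70 + 8 = 78 lattice points.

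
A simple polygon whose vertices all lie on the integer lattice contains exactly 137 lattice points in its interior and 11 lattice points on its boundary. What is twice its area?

Pick's theorem states A = I + B/2 − 1, so A = 137 + 11/2 − 1 = 283/2.
Hence 2A = 283.

283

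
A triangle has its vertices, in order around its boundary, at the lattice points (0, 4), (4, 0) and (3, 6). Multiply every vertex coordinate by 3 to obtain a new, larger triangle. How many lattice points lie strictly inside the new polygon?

82

The shoelace formula gives twice the area as |(0·0 − 4·4) + (4·6 − 3·0) + (3·4 − 0·6)| = 20, so the area is 10.
Summing gcd(|Δx|,|Δy|) over the edges gives the boundary count: gcd(4,4) + gcd(1,6) + gcd(3,2) = 4+1+1 = 6.
Scaling by 3 multiplies the area by 3² = 9 (so the new area is 90) and multiplies the boundary lattice-point count by 3, giving 18.
By Pick's theorem, the interior count of the dilated polygon is 90 − 18/2 + 1 = 82.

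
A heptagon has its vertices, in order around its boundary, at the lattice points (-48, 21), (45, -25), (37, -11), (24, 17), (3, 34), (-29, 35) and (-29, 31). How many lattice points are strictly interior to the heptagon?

2210

The shoelace formula gives twice the area as |[(-48)·(-25) − 45·21] + [45·(-11) − 37·(-25)] + [37·17 − 24·(-11)] + [24·34 − 3·17] + [3·35 − (-29)·34] + [(-29)·31 − (-29)·35] + [(-29)·21 − (-48)·31]| = 4429, so the area is 2214.5.
Summing gcd(|Δx|,|Δy|) over the edges gives the boundary count: gcd(93,46) + gcd(8,14) + gcd(13,28) + gcd(21,17) + gcd(32,1) + gcd(0,4) + gcd(19,10) = 1+2+1+1+1+4+1 = 11.
By Pick's theorem A = I + B/2 − 1, so I = 2214.5 − 11/2 + 1 = 2210.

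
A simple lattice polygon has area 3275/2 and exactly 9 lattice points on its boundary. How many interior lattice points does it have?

Pick's theorem A = I + B/2 − 1 rearranges to I = A − B/2 + 1 = 3275/2 − 9/2 + 1 = 1634.

1634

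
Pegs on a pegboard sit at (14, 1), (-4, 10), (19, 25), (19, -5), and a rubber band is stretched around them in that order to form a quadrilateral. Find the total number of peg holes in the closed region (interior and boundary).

335

By the shoelace formula, twice the signed area is |(14·10 − (-4)·1) + ((-4)·25 − 19·10) + (19·(-5) − 19·25) + (19·1 − 14·(-5))| = 627, so the area is 313.5.
Summing gcd(|Δx|,|Δy|) over the edges gives the boundary count: gcd(18,9) + gcd(23,15) + gcd(0,30) + gcd(5,6) = 9+1+30+1 = 41.
Pick's theorem gives I = A − B/2 + 1 = 313.5 − 41/2 + 1 = 294, so the closed region contains I + B = 294 + 41 = 335 lattice points.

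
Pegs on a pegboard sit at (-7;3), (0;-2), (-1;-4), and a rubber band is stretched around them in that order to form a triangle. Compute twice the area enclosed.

19

By the shoelace formula, twice the signed area is |[(-7)·(-2) − 0·3] + [0·(-4) − (-1)·(-2)] + [(-1)·3 − (-7)·(-4)]| = 19, so the area is 9.5.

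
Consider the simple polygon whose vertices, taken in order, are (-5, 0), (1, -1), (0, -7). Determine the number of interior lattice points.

By the shoelace formula, twice the signed area is |[(-5)·(-1) − 1·0] + [1·(-7) − 0·(-1)] + [0·0 − (-5)·(-7)]| = 37, so the area is 37/2.
Summing gcd(|Δx|,|Δy|) over the edges gives the boundary count: gcd(6,1) + gcd(1,6) + gcd(5,7) = 1+1+1 = 3.
By Pick's theorem A = I + B/2 − 1, so I = 37/2 − 3/2 + 1 = 18.

18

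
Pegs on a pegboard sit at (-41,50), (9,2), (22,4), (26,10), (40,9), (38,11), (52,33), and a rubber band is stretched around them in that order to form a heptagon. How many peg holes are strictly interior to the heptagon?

2067

The shoelace formula gives twice the area as |[(-41)·2 − 9·50] + [9·4 − 22·2] + [22·10 − 26·4] + [26·9 − 40·10] + [40·11 − 38·9] + [38·33 − 52·11] + [52·50 − (-41)·33]| = 4143, so the area is 4143/2.
Summing gcd(|Δx|,|Δy|) over the edges gives the boundary count: gcd(50,48) + gcd(13,2) + gcd(4,6) + gcd(14,1) + gcd(2,2) + gcd(14,22) + gcd(93,17) = 2+1+2+1+2+2+1 = 11.
By Pick's theorem A = I + B/2 − 1, so I = 4143/2 − 11/2 + 1 = 2067.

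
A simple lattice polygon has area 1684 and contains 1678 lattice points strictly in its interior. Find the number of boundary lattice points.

Pick's theorem gives A = I + B/2 − 1, so B = 2(A − I + 1) = 2(1684 − 1678 + 1) = 14.

14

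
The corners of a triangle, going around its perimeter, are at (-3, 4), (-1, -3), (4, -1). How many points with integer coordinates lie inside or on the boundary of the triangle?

22

Using the shoelace formula, 2A = |[(-3)·(-3) − (-1)·4] + [(-1)·(-1) − 4·(-3)] + [4·4 − (-3)·(-1)]| = 39, so the area is 19.5.
Along each edge there are gcd(|Δx|,|Δy|)+1 lattice points, so counting each shared vertex once the boundary has gcd(2,7) + gcd(5,2) + gcd(7,5) = 1+1+1 = 3.
Pick's theorem gives I = A − B/2 + 1 = 19.5 − 3/2 + 1 = 19, so the closed region contains I + B = 19 + 3 = 22 lattice points.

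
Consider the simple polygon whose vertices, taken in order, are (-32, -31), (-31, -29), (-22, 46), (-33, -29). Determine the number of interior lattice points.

The shoelace formula gives twice the area as |[(-32)·(-29) − (-31)·(-31)] + [(-31)·46 − (-22)·(-29)] + [(-22)·(-29) − (-33)·46] + [(-33)·(-31) − (-32)·(-29)]| = 154, so the area is 77.
Summing gcd(|Δx|,|Δy|) over the edges gives the boundary count: gcd(1,2) + gcd(9,75) + gcd(11,75) + gcd(1,2) = 1+3+1+1 = 6.
Pick's theorem gives I = A − B/2 + 1 = 77 − 6/2 + 1 = 75.

75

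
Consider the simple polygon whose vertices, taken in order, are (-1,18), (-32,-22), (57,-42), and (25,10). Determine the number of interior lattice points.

2635

The shoelace formula gives twice the area as |((-1)·(-22) − (-32)·18) + ((-32)·(-42) − 57·(-22)) + (57·10 − 25·(-42)) + (25·18 − (-1)·10)| = 5276, so the area is 2638.
The number of boundary lattice points is Σ gcd(|Δx|,|Δy|) = gcd(31,40) + gcd(89,20) + gcd(32,52) + gcd(26,8) = 1+1+4+2 = 8.
Pick's theorem gives I = A − B/2 + 1 = 2638 − 8/2 + 1 = 2635.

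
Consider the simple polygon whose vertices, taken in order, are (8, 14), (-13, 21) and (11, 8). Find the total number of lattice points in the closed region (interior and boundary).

Using the shoelace formula, 2A = |(8·21 − (-13)·14) + ((-13)·8 − 11·21) + (11·14 − 8·8)| = 105, so the area is 52.5.
Summing gcd(|Δx|,|Δy|) over the edges gives the boundary count: gcd(21,7) + gcd(24,13) + gcd(3,6) = 7+1+3 = 11.
Pick's theorem gives I = A − B/2 + 1 = 52.5 − 11/2 + 1 = 48, so the closed region contains I + B = 48 + 11 = 59 lattice points.

59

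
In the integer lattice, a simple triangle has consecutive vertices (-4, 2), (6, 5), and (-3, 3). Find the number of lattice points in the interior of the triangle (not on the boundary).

3

Using the shoelace formula, 2A = |[(-4)·5 − 6·2] + [6·3 − (-3)·5] + [(-3)·2 − (-4)·3]| = 7, so the area is 7/2.
The number of boundary lattice points is Σ gcd(|Δx|,|Δy|) = gcd(10,3) + gcd(9,2) + gcd(1,1) = 1+1+1 = 3.
Pick's theorem gives I = A − B/2 + 1 = 7/2 − 3/2 + 1 = 3.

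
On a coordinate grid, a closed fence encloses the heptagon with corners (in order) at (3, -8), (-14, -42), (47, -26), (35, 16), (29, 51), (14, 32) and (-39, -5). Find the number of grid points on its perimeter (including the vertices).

30

Summing gcd(|Δx|,|Δy|) over the edges gives the boundary count: gcd(17,34) + gcd(61,16) + gcd(12,42) + gcd(6,35) + gcd(15,19) + gcd(53,37) + gcd(42,3) = 17+1+6+1+1+1+3 = 30.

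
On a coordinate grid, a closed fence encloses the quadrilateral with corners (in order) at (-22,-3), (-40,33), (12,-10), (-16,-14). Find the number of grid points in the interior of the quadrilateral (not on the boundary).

The shoelace formula gives twice the area as |((-22)·33 − (-40)·(-3)) + ((-40)·(-10) − 12·33) + (12·(-14) − (-16)·(-10)) + ((-16)·(-3) − (-22)·(-14))| = 1430, so the area is 715.
Along each edge there are gcd(|Δx|,|Δy|)+1 lattice points, so counting each shared vertex once the boundary has gcd(18,36) + gcd(52,43) + gcd(28,4) + gcd(6,11) = 18+1+4+1 = 24.
Pick's theorem gives I = A − B/2 + 1 = 715 − 24/2 + 1 = 704.

704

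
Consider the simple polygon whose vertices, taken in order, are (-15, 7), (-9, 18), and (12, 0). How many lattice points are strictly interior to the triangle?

168

The shoelace formula gives twice the area as |((-15)·18 − (-9)·7) + ((-9)·0 − 12·18) + (12·7 − (-15)·0)| = 339, so the area is 169.5.
The number of boundary lattice points is Σ gcd(|Δx|,|Δy|) = gcd(6,11) + gcd(21,18) + gcd(27,7) = 1+3+1 = 5.
Pick's theorem gives I = A − B/2 + 1 = 169.5 − 5/2 + 1 = 168.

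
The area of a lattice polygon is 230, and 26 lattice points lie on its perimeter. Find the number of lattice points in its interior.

218

Pick's theorem A = I + B/2 − 1 rearranges to I = A − B/2 + 1 = 230 − 26/2 + 1 = 218.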